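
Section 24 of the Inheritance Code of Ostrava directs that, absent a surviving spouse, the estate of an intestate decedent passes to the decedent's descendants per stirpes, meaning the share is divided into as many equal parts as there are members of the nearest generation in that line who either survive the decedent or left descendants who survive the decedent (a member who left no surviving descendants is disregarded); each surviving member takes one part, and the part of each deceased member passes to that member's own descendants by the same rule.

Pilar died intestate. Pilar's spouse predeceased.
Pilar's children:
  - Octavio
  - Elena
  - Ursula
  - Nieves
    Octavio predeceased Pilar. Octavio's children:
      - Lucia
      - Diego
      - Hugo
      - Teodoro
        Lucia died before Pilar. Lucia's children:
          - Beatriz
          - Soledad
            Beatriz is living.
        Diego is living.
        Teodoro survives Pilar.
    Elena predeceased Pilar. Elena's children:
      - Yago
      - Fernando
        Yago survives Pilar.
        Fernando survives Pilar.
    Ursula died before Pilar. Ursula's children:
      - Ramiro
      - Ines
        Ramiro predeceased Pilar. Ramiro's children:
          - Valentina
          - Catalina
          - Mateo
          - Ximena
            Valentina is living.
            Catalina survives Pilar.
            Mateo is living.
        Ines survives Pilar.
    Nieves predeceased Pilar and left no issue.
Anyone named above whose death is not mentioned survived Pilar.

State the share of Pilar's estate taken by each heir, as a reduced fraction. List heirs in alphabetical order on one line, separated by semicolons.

There is no surviving spouse, so the entire estate passes to Pilar's descendants per stirpes.
Nieves left no surviving issue, so that branch lapses and is disregarded.
The estate is divided into 3 equal shares of 1/3 among Octavio, Elena, Ursula.
Octavio predeceased; the 1/3 allotted to Octavio's branch passes to Octavio's issue by representation.
The 1/3 is divided into 4 equal shares of 1/12 among Lucia, Diego, Hugo, Teodoro.
Lucia predeceased; the 1/12 allotted to Lucia's branch passes to Lucia's issue by representation.
The 1/12 is divided into 2 equal shares of 1/24 among Beatriz, Soledad.
Beatriz is living and takes 1/24.
Soledad is living and takes 1/24.
Diego is living and takes 1/12.
Hugo is living and takes 1/12.
Teodoro is living and takes 1/12.
Elena predeceased; the 1/3 allotted to Elena's branch passes to Elena's issue by representation.
The 1/3 is divided into 2 equal shares of 1/6 among Yago, Fernando.
Yago is living and takes 1/6.
Fernando is living and takes 1/6.
Ursula predeceased; the 1/3 allotted to Ursula's branch passes to Ursula's issue by representation.
The 1/3 is divided into 2 equal shares of 1/6 among Ramiro, Ines.
Ramiro predeceased; the 1/6 allotted to Ramiro's branch passes to Ramiro's issue by representation.
The 1/6 is divided into 4 equal shares of 1/24 among Valentina, Catalina, Mateo, Ximena.
Valentina is living and takes 1/24.
Catalina is living and takes 1/24.
Mateo is living and takes 1/24.
Ximena is living and takes 1/24.
Ines is living and takes 1/6.

Beatriz 1/24; Catalina 1/24; Diego 1/12; Fernando 1/6; Hugo 1/12; Ines 1/6; Mateo 1/24; Soledad 1/24; Teodoro 1/12; Valentina 1/24; Ximena 1/24; Yago 1/6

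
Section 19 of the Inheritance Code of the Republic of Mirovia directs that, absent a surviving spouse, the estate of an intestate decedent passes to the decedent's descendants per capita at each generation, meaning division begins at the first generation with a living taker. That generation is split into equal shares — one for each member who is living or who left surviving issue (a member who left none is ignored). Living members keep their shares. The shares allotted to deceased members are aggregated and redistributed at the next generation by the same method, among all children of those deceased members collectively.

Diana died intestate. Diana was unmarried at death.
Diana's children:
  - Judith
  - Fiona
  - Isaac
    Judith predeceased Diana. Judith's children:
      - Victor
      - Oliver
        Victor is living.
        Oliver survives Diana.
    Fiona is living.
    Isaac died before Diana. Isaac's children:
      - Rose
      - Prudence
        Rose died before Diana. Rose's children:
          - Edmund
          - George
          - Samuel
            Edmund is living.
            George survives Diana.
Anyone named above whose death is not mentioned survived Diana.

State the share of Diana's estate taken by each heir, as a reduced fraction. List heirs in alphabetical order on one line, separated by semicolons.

There is no surviving spouse, so the entire estate passes to Diana's descendants per capita at each generation.
At generation 1 (Judith, Fiona, Isaac) there are 3 shares of (1)/3 = 1/3 each.
Living: Fiona — each takes 1/3.
Deceased: Judith and Isaac. Their combined 2/3 is pooled and carried to generation 2.
At generation 2 (Victor, Oliver, Rose, Prudence) there are 4 shares of (2/3)/4 = 1/6 each.
Living: Victor, Oliver, and Prudence — each takes 1/6.
Deceased: Rose. That 1/6 share is carried to generation 3.
At generation 3 (Edmund, George, Samuel) there are 3 shares of (1/6)/3 = 1/18 each.
Living: Edmund, George, and Samuel — each takes 1/18.

Edmund 1/18; Fiona 1/3; George 1/18; Oliver 1/6; Prudence 1/6; Samuel 1/18; Victor 1/6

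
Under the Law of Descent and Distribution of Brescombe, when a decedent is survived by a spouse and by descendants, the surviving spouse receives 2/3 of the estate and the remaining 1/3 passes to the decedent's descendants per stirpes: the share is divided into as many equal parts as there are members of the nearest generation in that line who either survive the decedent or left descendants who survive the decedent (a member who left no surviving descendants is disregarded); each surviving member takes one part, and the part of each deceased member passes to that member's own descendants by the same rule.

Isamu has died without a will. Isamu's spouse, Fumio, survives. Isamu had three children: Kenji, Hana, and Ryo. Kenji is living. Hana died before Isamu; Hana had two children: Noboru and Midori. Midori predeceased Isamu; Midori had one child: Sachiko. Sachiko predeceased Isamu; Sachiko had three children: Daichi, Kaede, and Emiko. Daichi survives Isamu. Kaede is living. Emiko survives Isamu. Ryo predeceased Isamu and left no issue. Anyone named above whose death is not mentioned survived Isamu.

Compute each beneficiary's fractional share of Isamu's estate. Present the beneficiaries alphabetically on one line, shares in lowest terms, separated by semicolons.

Fumio, as surviving spouse, takes 2/3.
The remaining 1/3 passes to Isamu's descendants per stirpes.
Ryo left no surviving issue, so that branch lapses and is disregarded.
The 1/3 is divided into 2 equal shares of 1/6 among Kenji, Hana.
Kenji is living and takes 1/6.
Hana predeceased; the 1/6 allotted to Hana's branch passes to Hana's issue by representation.
The 1/6 is divided into 2 equal shares of 1/12 among Noboru, Midori.
Noboru is living and takes 1/12.
Midori predeceased; the 1/12 allotted to Midori's branch passes to Midori's issue by representation.
Sachiko's line is the sole branch at this level, so the full 1/12 passes to Sachiko's issue by representation.
The 1/12 is divided into 3 equal shares of 1/36 among Daichi, Kaede, Emiko.
Daichi is living and takes 1/36.
Kaede is living and takes 1/36.
Emiko is living and takes 1/36.

Daichi 1/36; Emiko 1/36; Fumio 2/3; Kaede 1/36; Kenji 1/6; Noboru 1/12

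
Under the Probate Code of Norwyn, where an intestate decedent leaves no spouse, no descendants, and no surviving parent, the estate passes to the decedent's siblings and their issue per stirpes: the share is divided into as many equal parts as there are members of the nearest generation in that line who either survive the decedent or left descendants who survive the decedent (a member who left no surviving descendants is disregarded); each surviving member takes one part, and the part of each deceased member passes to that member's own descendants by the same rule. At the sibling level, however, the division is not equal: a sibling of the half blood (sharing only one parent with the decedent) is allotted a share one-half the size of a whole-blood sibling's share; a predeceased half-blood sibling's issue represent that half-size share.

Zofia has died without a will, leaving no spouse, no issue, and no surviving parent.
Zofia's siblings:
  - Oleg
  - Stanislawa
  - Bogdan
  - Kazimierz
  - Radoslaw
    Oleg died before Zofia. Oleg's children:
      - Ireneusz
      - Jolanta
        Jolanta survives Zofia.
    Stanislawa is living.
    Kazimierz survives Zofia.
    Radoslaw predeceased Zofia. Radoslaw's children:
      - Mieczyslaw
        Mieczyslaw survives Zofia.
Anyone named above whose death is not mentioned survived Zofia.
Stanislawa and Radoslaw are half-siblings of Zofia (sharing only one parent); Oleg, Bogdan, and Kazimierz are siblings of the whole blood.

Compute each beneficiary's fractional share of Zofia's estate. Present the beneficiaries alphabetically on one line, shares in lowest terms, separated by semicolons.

Bogdan 1/4; Ireneusz 1/8; Jolanta 1/8; Kazimierz 1/4; Mieczyslaw 1/8; Stanislawa 1/8

No spouse, descendants, or parent survives, so the estate passes to Zofia's siblings per stirpes.
Half-blood siblings count for one-half the weight of whole-blood siblings at the initial division.
Dividing 1 in proportion to weights (total weight 4): Oleg (weight 1) → 1/4; Stanislawa (weight 1/2) → 1/8; Bogdan (weight 1) → 1/4; Kazimierz (weight 1) → 1/4; Radoslaw (weight 1/2) → 1/8.
Oleg predeceased; the 1/4 allotted to Oleg's branch passes to Oleg's issue by representation.
The 1/4 is divided into 2 equal shares of 1/8 among Ireneusz, Jolanta.
Ireneusz is living and takes 1/8.
Jolanta is living and takes 1/8.
Stanislawa is living and takes 1/8.
Bogdan is living and takes 1/4.
Kazimierz is living and takes 1/4.
Radoslaw predeceased; the 1/8 allotted to Radoslaw's branch passes to Radoslaw's issue by representation.
Mieczyslaw is the sole taker at this level and receives the full 1/8.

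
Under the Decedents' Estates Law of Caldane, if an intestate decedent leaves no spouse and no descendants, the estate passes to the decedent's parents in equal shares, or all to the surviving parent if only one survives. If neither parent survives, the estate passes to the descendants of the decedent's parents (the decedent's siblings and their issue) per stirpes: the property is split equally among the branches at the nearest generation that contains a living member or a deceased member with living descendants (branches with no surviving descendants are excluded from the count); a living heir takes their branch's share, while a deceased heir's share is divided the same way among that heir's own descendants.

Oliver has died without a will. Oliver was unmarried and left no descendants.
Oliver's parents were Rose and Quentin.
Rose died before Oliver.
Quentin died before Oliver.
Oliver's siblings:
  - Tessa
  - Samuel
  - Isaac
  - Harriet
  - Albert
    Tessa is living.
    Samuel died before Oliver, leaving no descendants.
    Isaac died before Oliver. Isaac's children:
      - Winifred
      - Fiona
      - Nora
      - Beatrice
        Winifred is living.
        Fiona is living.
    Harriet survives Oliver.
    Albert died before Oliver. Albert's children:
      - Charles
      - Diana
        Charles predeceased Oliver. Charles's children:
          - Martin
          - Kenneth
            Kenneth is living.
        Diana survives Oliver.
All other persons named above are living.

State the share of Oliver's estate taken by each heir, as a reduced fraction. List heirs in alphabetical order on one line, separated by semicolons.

Neither parent survives and there are no descendants, so the estate passes to Oliver's siblings and their issue per stirpes.
Samuel left no surviving issue, so that branch lapses and is disregarded.
The estate is divided into 4 equal shares of 1/4 among Tessa, Isaac, Harriet, Albert.
Tessa is living and takes 1/4.
Isaac predeceased; the 1/4 allotted to Isaac's branch passes to Isaac's issue by representation.
The 1/4 is divided into 4 equal shares of 1/16 among Winifred, Fiona, Nora, Beatrice.
Winifred is living and takes 1/16.
Fiona is living and takes 1/16.
Nora is living and takes 1/16.
Beatrice is living and takes 1/16.
Harriet is living and takes 1/4.
Albert predeceased; the 1/4 allotted to Albert's branch passes to Albert's issue by representation.
The 1/4 is divided into 2 equal shares of 1/8 among Charles, Diana.
Charles predeceased; the 1/8 allotted to Charles's branch passes to Charles's issue by representation.
The 1/8 is divided into 2 equal shares of 1/16 among Martin, Kenneth.
Martin is living and takes 1/16.
Kenneth is living and takes 1/16.
Diana is living and takes 1/8.

Beatrice 1/16; Diana 1/8; Fiona 1/16; Harriet 1/4; Kenneth 1/16; Martin 1/16; Nora 1/16; Tessa 1/4; Winifred 1/16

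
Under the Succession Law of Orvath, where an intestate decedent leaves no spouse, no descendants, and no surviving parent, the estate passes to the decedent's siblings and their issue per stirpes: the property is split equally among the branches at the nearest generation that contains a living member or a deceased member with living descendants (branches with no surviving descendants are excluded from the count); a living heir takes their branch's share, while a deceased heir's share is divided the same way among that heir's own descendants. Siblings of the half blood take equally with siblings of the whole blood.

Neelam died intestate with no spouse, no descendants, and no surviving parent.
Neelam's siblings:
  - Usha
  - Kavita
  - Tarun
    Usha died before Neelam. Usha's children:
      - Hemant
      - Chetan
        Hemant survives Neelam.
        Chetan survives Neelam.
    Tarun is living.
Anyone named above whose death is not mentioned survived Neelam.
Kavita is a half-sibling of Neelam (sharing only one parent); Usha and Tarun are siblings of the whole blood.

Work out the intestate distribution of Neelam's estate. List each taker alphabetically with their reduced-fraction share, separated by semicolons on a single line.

No spouse, descendants, or parent survives, so the estate passes to Neelam's siblings per stirpes.
Half-blood and whole-blood siblings take equally under the stated rule.
The estate is divided into 3 equal shares of 1/3 among Usha, Kavita, Tarun.
Usha predeceased; the 1/3 allotted to Usha's branch passes to Usha's issue by representation.
The 1/3 is divided into 2 equal shares of 1/6 among Hemant, Chetan.
Hemant is living and takes 1/6.
Chetan is living and takes 1/6.
Kavita is living and takes 1/3.
Tarun is living and takes 1/3.

Chetan 1/6; Hemant 1/6; Kavita 1/3; Tarun 1/3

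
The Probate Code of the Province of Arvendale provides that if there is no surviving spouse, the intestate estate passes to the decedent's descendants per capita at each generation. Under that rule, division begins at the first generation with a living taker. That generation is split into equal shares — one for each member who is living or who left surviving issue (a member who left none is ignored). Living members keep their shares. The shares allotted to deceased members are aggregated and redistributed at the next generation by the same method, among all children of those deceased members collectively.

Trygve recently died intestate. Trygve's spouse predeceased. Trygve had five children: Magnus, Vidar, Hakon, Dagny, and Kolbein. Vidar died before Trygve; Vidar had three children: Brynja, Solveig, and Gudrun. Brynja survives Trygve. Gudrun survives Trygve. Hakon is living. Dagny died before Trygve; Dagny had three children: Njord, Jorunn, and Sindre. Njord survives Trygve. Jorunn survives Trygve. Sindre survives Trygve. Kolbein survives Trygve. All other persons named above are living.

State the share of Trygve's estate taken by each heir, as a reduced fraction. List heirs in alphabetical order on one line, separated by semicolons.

There is no surviving spouse, so the entire estate passes to Trygve's descendants per capita at each generation.
At generation 1 (Magnus, Vidar, Hakon, Dagny, Kolbein) there are 5 shares of (1)/5 = 1/5 each.
Living: Magnus, Hakon, and Kolbein — each takes 1/5.
Deceased: Vidar and Dagny. Their combined 2/5 is pooled and carried to generation 2.
At generation 2 (Brynja, Solveig, Gudrun, Njord, Jorunn, Sindre) there are 6 shares of (2/5)/6 = 1/15 each.
Living: Brynja, Solveig, Gudrun, Njord, Jorunn, and Sindre — each takes 1/15.

Brynja 1/15; Gudrun 1/15; Hakon 1/5; Jorunn 1/15; Kolbein 1/5; Magnus 1/5; Njord 1/15; Sindre 1/15; Solveig 1/15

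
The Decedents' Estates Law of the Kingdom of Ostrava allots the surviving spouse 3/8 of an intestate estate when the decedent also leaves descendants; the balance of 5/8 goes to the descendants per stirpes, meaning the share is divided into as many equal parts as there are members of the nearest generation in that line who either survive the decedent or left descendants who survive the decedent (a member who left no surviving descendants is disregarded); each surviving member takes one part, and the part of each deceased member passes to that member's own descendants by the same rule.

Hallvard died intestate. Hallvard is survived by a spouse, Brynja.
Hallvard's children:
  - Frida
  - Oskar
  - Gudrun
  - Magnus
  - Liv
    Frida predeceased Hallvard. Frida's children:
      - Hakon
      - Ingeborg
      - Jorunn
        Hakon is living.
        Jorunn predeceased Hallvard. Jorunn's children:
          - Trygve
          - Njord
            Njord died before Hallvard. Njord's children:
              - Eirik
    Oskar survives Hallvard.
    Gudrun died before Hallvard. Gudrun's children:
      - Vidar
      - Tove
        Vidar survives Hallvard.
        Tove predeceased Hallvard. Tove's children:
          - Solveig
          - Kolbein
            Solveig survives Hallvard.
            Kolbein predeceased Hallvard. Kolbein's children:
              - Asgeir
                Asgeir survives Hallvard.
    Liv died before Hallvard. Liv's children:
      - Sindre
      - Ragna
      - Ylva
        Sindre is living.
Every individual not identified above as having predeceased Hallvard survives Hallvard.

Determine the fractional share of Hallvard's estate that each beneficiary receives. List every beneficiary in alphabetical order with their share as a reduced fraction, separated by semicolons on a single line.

Asgeir 1/32; Brynja 3/8; Eirik 1/48; Hakon 1/24; Ingeborg 1/24; Magnus 1/8; Oskar 1/8; Ragna 1/24; Sindre 1/24; Solveig 1/32; Trygve 1/48; Vidar 1/16; Ylva 1/24

Brynja, as surviving spouse, takes 3/8.
The remaining 5/8 passes to Hallvard's descendants per stirpes.
The 5/8 is divided into 5 equal shares of 1/8 among Frida, Oskar, Gudrun, Magnus, Liv.
Frida predeceased; the 1/8 allotted to Frida's branch passes to Frida's issue by representation.
The 1/8 is divided into 3 equal shares of 1/24 among Hakon, Ingeborg, Jorunn.
Hakon is living and takes 1/24.
Ingeborg is living and takes 1/24.
Jorunn predeceased; the 1/24 allotted to Jorunn's branch passes to Jorunn's issue by representation.
The 1/24 is divided into 2 equal shares of 1/48 among Trygve, Njord.
Trygve is living and takes 1/48.
Njord predeceased; the 1/48 allotted to Njord's branch passes to Njord's issue by representation.
Eirik is the sole taker at this level and receives the full 1/48.
Oskar is living and takes 1/8.
Gudrun predeceased; the 1/8 allotted to Gudrun's branch passes to Gudrun's issue by representation.
The 1/8 is divided into 2 equal shares of 1/16 among Vidar, Tove.
Vidar is living and takes 1/16.
Tove predeceased; the 1/16 allotted to Tove's branch passes to Tove's issue by representation.
The 1/16 is divided into 2 equal shares of 1/32 among Solveig, Kolbein.
Solveig is living and takes 1/32.
Kolbein predeceased; the 1/32 allotted to Kolbein's branch passes to Kolbein's issue by representation.
Asgeir is the sole taker at this level and receives the full 1/32.
Magnus is living and takes 1/8.
Liv predeceased; the 1/8 allotted to Liv's branch passes to Liv's issue by representation.
The 1/8 is divided into 3 equal shares of 1/24 among Sindre, Ragna, Ylva.
Sindre is living and takes 1/24.
Ragna is living and takes 1/24.
Ylva is living and takes 1/24.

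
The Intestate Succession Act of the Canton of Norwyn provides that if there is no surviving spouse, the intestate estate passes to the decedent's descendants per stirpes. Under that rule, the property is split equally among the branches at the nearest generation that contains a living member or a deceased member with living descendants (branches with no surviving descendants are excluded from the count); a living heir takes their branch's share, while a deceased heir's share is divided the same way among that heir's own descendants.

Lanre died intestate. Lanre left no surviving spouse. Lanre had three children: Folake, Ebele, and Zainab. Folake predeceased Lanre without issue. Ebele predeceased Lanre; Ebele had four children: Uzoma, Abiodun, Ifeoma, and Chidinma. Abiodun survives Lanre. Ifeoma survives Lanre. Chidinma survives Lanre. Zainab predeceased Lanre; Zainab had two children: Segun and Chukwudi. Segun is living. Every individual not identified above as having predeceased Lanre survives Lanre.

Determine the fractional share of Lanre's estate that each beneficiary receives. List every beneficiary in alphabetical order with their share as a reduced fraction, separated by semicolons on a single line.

There is no surviving spouse, so the entire estate passes to Lanre's descendants per stirpes.
Folake left no surviving issue, so that branch lapses and is disregarded.
The estate is divided into 2 equal shares of 1/2 among Ebele, Zainab.
Ebele predeceased; the 1/2 allotted to Ebele's branch passes to Ebele's issue by representation.
The 1/2 is divided into 4 equal shares of 1/8 among Uzoma, Abiodun, Ifeoma, Chidinma.
Uzoma is living and takes 1/8.
Abiodun is living and takes 1/8.
Ifeoma is living and takes 1/8.
Chidinma is living and takes 1/8.
Zainab predeceased; the 1/2 allotted to Zainab's branch passes to Zainab's issue by representation.
The 1/2 is divided into 2 equal shares of 1/4 among Segun, Chukwudi.
Segun is living and takes 1/4.
Chukwudi is living and takes 1/4.

Abiodun 1/8; Chidinma 1/8; Chukwudi 1/4; Ifeoma 1/8; Segun 1/4; Uzoma 1/8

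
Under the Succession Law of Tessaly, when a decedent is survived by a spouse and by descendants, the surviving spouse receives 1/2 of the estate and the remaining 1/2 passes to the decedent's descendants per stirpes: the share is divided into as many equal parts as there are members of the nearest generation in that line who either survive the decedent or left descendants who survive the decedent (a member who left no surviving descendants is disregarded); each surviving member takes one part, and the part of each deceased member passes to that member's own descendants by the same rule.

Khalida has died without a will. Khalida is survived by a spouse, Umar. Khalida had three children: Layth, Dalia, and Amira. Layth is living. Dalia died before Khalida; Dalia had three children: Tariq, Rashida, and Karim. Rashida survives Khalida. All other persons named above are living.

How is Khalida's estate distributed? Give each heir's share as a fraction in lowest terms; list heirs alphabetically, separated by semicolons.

Umar, as surviving spouse, takes 1/2.
The remaining 1/2 passes to Khalida's descendants per stirpes.
The 1/2 is divided into 3 equal shares of 1/6 among Layth, Dalia, Amira.
Layth is living and takes 1/6.
Dalia predeceased; the 1/6 allotted to Dalia's branch passes to Dalia's issue by representation.
The 1/6 is divided into 3 equal shares of 1/18 among Tariq, Rashida, Karim.
Tariq is living and takes 1/18.
Rashida is living and takes 1/18.
Karim is living and takes 1/18.
Amira is living and takes 1/6.

Amira 1/6; Karim 1/18; Layth 1/6; Rashida 1/18; Tariq 1/18; Umar 1/2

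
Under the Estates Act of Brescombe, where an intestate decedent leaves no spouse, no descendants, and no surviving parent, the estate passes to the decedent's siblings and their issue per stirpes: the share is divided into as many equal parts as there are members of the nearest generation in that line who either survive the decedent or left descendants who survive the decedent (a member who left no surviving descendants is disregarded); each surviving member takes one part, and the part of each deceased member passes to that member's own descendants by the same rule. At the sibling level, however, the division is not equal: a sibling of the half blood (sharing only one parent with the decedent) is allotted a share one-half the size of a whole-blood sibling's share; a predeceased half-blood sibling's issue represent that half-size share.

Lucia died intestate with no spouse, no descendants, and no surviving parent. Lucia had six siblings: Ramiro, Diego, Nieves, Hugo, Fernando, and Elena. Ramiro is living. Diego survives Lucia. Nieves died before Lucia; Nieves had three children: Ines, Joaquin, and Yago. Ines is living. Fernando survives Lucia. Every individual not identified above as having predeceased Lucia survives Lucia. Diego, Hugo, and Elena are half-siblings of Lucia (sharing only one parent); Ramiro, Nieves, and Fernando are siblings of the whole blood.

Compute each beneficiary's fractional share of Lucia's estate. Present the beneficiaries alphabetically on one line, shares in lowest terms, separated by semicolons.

Diego 1/9; Elena 1/9; Fernando 2/9; Hugo 1/9; Ines 2/27; Joaquin 2/27; Ramiro 2/9; Yago 2/27

No spouse, descendants, or parent survives, so the estate passes to Lucia's siblings per stirpes.
Half-blood siblings count for one-half the weight of whole-blood siblings at the initial division.
Dividing 1 in proportion to weights (total weight 9/2): Ramiro (weight 1) → 2/9; Diego (weight 1/2) → 1/9; Nieves (weight 1) → 2/9; Hugo (weight 1/2) → 1/9; Fernando (weight 1) → 2/9; Elena (weight 1/2) → 1/9.
Ramiro is living and takes 2/9.
Diego is living and takes 1/9.
Nieves predeceased; the 2/9 allotted to Nieves's branch passes to Nieves's issue by representation.
The 2/9 is divided into 3 equal shares of 2/27 among Ines, Joaquin, Yago.
Ines is living and takes 2/27.
Joaquin is living and takes 2/27.
Yago is living and takes 2/27.
Hugo is living and takes 1/9.
Fernando is living and takes 2/9.
Elena is living and takes 1/9.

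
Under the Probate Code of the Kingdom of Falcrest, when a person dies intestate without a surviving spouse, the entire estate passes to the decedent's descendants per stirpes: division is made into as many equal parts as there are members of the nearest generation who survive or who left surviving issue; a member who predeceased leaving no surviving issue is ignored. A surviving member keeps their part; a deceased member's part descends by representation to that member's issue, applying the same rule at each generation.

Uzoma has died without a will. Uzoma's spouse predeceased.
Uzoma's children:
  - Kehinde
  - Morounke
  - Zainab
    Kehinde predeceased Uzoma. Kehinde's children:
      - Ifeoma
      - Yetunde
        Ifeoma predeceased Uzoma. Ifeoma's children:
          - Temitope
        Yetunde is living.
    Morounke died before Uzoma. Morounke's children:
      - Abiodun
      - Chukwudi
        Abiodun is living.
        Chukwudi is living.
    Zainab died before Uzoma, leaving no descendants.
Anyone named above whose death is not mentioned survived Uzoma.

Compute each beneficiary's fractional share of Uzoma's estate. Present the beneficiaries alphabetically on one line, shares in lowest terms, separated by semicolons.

There is no surviving spouse, so the entire estate passes to Uzoma's descendants per stirpes.
Zainab left no surviving issue, so that branch lapses and is disregarded.
The estate is divided into 2 equal shares of 1/2 among Kehinde, Morounke.
Kehinde predeceased; the 1/2 allotted to Kehinde's branch passes to Kehinde's issue by representation.
The 1/2 is divided into 2 equal shares of 1/4 among Ifeoma, Yetunde.
Ifeoma predeceased; the 1/4 allotted to Ifeoma's branch passes to Ifeoma's issue by representation.
Temitope is the sole taker at this level and receives the full 1/4.
Yetunde is living and takes 1/4.
Morounke predeceased; the 1/2 allotted to Morounke's branch passes to Morounke's issue by representation.
The 1/2 is divided into 2 equal shares of 1/4 among Abiodun, Chukwudi.
Abiodun is living and takes 1/4.
Chukwudi is living and takes 1/4.

Abiodun 1/4; Chukwudi 1/4; Temitope 1/4; Yetunde 1/4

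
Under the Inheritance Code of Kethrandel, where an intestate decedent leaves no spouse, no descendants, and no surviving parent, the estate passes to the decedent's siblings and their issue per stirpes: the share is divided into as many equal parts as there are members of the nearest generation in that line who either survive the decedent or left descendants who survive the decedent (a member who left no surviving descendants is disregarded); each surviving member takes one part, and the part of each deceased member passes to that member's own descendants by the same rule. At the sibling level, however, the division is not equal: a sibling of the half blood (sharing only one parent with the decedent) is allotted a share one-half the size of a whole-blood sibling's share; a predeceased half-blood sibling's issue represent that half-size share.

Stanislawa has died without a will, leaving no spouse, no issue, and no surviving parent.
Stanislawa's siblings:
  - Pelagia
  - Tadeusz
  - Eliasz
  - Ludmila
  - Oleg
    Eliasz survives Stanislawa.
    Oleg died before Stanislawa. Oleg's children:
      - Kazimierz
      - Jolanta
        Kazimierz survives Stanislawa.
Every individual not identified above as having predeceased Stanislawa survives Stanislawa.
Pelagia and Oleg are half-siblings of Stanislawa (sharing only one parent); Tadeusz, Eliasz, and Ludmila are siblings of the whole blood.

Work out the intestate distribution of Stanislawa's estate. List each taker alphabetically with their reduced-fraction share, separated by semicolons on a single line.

No spouse, descendants, or parent survives, so the estate passes to Stanislawa's siblings per stirpes.
Half-blood siblings count for one-half the weight of whole-blood siblings at the initial division.
Dividing 1 in proportion to weights (total weight 4): Pelagia (weight 1/2) → 1/8; Tadeusz (weight 1) → 1/4; Eliasz (weight 1) → 1/4; Ludmila (weight 1) → 1/4; Oleg (weight 1/2) → 1/8.
Pelagia is living and takes 1/8.
Tadeusz is living and takes 1/4.
Eliasz is living and takes 1/4.
Ludmila is living and takes 1/4.
Oleg predeceased; the 1/8 allotted to Oleg's branch passes to Oleg's issue by representation.
The 1/8 is divided into 2 equal shares of 1/16 among Kazimierz, Jolanta.
Kazimierz is living and takes 1/16.
Jolanta is living and takes 1/16.

Eliasz 1/4; Jolanta 1/16; Kazimierz 1/16; Ludmila 1/4; Pelagia 1/8; Tadeusz 1/4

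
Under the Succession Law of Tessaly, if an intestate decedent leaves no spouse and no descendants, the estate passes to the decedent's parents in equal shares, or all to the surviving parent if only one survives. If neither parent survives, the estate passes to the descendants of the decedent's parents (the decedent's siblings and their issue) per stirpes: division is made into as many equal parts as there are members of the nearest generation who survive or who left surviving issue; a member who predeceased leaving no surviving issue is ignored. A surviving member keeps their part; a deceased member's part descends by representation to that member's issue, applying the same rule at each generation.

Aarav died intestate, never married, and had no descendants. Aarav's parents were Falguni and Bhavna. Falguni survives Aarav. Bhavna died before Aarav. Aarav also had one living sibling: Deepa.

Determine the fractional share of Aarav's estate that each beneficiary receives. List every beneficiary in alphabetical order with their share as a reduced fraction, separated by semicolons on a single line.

Only one parent, Falguni, survives, so Falguni takes the entire estate. The siblings take nothing because a surviving parent has priority.

Falguni 1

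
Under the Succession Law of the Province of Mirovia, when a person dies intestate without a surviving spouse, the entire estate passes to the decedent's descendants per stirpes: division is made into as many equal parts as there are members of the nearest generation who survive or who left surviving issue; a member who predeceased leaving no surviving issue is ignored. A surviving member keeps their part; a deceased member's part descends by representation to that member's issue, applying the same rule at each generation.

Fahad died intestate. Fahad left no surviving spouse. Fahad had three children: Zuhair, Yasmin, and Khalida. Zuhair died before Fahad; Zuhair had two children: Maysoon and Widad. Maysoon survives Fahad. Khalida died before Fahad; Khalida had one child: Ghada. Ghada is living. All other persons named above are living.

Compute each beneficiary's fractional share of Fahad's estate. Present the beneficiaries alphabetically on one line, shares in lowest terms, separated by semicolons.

Ghada 1/3; Maysoon 1/6; Widad 1/6; Yasmin 1/3

There is no surviving spouse, so the entire estate passes to Fahad's descendants per stirpes.
The estate is divided into 3 equal shares of 1/3 among Zuhair, Yasmin, Khalida.
Zuhair predeceased; the 1/3 allotted to Zuhair's branch passes to Zuhair's issue by representation.
The 1/3 is divided into 2 equal shares of 1/6 among Maysoon, Widad.
Maysoon is living and takes 1/6.
Widad is living and takes 1/6.
Yasmin is living and takes 1/3.
Khalida predeceased; the 1/3 allotted to Khalida's branch passes to Khalida's issue by representation.
Ghada is the sole taker at this level and receives the full 1/3.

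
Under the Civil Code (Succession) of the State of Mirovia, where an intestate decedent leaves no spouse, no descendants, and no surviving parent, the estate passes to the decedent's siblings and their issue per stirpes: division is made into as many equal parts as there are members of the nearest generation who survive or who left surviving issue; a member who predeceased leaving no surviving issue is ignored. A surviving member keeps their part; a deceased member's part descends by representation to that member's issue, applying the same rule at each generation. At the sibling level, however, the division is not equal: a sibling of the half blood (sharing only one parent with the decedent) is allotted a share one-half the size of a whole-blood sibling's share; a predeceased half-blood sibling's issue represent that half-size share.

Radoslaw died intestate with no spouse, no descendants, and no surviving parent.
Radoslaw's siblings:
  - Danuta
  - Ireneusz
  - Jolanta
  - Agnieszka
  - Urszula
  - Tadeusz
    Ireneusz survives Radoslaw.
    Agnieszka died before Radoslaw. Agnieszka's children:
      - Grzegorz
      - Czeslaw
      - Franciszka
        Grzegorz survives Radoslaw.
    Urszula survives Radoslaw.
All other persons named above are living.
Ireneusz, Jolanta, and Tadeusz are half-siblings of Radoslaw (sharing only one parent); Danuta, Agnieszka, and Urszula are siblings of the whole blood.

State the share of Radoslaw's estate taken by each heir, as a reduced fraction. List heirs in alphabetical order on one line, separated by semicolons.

No spouse, descendants, or parent survives, so the estate passes to Radoslaw's siblings per stirpes.
Half-blood siblings count for one-half the weight of whole-blood siblings at the initial division.
Dividing 1 in proportion to weights (total weight 9/2): Danuta (weight 1) → 2/9; Ireneusz (weight 1/2) → 1/9; Jolanta (weight 1/2) → 1/9; Agnieszka (weight 1) → 2/9; Urszula (weight 1) → 2/9; Tadeusz (weight 1/2) → 1/9.
Danuta is living and takes 2/9.
Ireneusz is living and takes 1/9.
Jolanta is living and takes 1/9.
Agnieszka predeceased; the 2/9 allotted to Agnieszka's branch passes to Agnieszka's issue by representation.
The 2/9 is divided into 3 equal shares of 2/27 among Grzegorz, Czeslaw, Franciszka.
Grzegorz is living and takes 2/27.
Czeslaw is living and takes 2/27.
Franciszka is living and takes 2/27.
Urszula is living and takes 2/9.
Tadeusz is living and takes 1/9.

Czeslaw 2/27; Danuta 2/9; Franciszka 2/27; Grzegorz 2/27; Ireneusz 1/9; Jolanta 1/9; Tadeusz 1/9; Urszula 2/9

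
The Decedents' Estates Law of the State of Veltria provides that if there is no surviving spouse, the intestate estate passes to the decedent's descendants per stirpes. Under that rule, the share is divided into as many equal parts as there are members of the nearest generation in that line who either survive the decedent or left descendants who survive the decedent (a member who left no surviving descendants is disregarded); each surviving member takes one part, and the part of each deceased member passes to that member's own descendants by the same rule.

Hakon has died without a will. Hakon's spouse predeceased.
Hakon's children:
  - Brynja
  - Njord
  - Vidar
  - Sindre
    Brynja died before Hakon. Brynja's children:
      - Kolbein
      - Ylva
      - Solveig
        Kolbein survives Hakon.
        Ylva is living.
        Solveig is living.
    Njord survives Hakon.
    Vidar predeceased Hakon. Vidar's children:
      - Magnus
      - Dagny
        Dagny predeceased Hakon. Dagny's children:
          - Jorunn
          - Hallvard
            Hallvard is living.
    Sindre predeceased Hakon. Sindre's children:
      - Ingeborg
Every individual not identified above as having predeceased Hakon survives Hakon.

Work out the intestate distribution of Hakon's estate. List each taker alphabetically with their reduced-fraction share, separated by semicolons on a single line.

There is no surviving spouse, so the entire estate passes to Hakon's descendants per stirpes.
The estate is divided into 4 equal shares of 1/4 among Brynja, Njord, Vidar, Sindre.
Brynja predeceased; the 1/4 allotted to Brynja's branch passes to Brynja's issue by representation.
The 1/4 is divided into 3 equal shares of 1/12 among Kolbein, Ylva, Solveig.
Kolbein is living and takes 1/12.
Ylva is living and takes 1/12.
Solveig is living and takes 1/12.
Njord is living and takes 1/4.
Vidar predeceased; the 1/4 allotted to Vidar's branch passes to Vidar's issue by representation.
The 1/4 is divided into 2 equal shares of 1/8 among Magnus, Dagny.
Magnus is living and takes 1/8.
Dagny predeceased; the 1/8 allotted to Dagny's branch passes to Dagny's issue by representation.
The 1/8 is divided into 2 equal shares of 1/16 among Jorunn, Hallvard.
Jorunn is living and takes 1/16.
Hallvard is living and takes 1/16.
Sindre predeceased; the 1/4 allotted to Sindre's branch passes to Sindre's issue by representation.
Ingeborg is the sole taker at this level and receives the full 1/4.

Hallvard 1/16; Ingeborg 1/4; Jorunn 1/16; Kolbein 1/12; Magnus 1/8; Njord 1/4; Solveig 1/12; Ylva 1/12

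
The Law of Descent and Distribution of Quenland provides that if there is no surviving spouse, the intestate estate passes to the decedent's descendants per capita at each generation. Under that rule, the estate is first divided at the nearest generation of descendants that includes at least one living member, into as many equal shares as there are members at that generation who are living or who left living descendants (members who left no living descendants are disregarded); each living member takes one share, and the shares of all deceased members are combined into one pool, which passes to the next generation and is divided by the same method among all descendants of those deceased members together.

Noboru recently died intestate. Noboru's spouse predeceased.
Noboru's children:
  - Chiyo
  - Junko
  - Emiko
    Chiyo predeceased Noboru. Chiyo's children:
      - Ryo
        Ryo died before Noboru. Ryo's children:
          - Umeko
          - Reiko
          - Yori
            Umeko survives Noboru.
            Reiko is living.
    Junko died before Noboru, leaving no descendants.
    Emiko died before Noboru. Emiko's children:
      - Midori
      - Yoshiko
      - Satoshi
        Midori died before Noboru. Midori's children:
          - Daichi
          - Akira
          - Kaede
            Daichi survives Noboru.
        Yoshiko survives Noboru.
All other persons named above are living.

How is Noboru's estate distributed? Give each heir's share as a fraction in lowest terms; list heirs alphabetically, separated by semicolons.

There is no surviving spouse, so the entire estate passes to Noboru's descendants per capita at each generation.
No one at generation 1 (Chiyo, Emiko) is living; moving to the next generation.
At generation 2 (Ryo, Midori, Yoshiko, Satoshi) there are 4 shares of (1)/4 = 1/4 each.
Living: Yoshiko and Satoshi — each takes 1/4.
Deceased: Ryo and Midori. Their combined 1/2 is pooled and carried to generation 3.
At generation 3 (Umeko, Reiko, Yori, Daichi, Akira, Kaede) there are 6 shares of (1/2)/6 = 1/12 each.
Living: Umeko, Reiko, Yori, Daichi, Akira, and Kaede — each takes 1/12.

Akira 1/12; Daichi 1/12; Kaede 1/12; Reiko 1/12; Satoshi 1/4; Umeko 1/12; Yori 1/12; Yoshiko 1/4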